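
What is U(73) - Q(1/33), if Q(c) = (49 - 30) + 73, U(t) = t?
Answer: -19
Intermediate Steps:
Q(c) = 92 (Q(c) = 19 + 73 = 92)
U(73) - Q(1/33) = 73 - 1*92 = 73 - 92 = -19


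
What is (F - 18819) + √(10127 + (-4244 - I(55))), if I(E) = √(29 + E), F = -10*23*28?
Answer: -25259 + √(5883 - 2*√21) ≈ -25182.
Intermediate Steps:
F = -6440 (F = -230*28 = -6440)
(F - 18819) + √(10127 + (-4244 - I(55))) = (-6440 - 18819) + √(10127 + (-4244 - √(29 + 55))) = -25259 + √(10127 + (-4244 - √84)) = -25259 + √(10127 + (-4244 - 2*√21)) = -25259 + √(5883 - 2*√21)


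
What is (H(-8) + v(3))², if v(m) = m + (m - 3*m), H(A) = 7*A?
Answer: 3481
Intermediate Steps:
v(m) = -m (v(m) = m - 2*m = -m)
(H(-8) + v(3))² = (7*(-8) - 1*3)² = (-56 - 3)² = (-59)² = 3481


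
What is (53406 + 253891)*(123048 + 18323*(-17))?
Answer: -57907968571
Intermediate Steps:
(53406 + 253891)*(123048 + 18323*(-17)) = 307297*(123048 - 311491) = 307297*(-188443) = -57907968571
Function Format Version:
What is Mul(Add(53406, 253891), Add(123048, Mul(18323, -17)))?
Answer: -57907968571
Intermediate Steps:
Mul(Add(53406, 253891), Add(123048, Mul(18323, -17))) = Mul(307297, Add(123048, -311491)) = Mul(307297, -188443) = -57907968571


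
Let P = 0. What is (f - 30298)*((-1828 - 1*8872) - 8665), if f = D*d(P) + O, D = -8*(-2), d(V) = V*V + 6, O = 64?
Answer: 583622370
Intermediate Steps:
d(V) = 6 + V² (d(V) = V² + 6 = 6 + V²)
D = 16
f = 160 (f = 16*(6 + 0²) + 64 = 16*(6 + 0) + 64 = 16*6 + 64 = 96 + 64 = 160)
(f - 30298)*((-1828 - 1*8872) - 8665) = (160 - 30298)*((-1828 - 1*8872) - 8665) = -30138*((-1828 - 8872) - 8665) = -30138*(-10700 - 8665) = -30138*(-19365) = 583622370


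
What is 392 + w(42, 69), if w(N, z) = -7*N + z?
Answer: 167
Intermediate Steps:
w(N, z) = z - 7*N
392 + w(42, 69) = 392 + (69 - 7*42) = 392 + (69 - 294) = 392 - 225 = 167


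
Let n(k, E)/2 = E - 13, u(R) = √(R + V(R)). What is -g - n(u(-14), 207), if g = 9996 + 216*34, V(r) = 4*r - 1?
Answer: -17728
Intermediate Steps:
V(r) = -1 + 4*r
u(R) = √(-1 + 5*R) (u(R) = √(R + (-1 + 4*R)) = √(-1 + 5*R))
n(k, E) = -26 + 2*E (n(k, E) = 2*(E - 13) = 2*(-13 + E) = -26 + 2*E)
g = 17340 (g = 9996 + 7344 = 17340)
-g - n(u(-14), 207) = -1*17340 - (-26 + 2*207) = -17340 - (-26 + 414) = -17340 - 1*388 = -17340 - 388 = -17728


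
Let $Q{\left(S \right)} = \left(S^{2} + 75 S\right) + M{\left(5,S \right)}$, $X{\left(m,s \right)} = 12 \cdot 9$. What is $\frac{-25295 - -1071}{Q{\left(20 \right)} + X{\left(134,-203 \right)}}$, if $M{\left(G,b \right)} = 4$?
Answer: $- \frac{6056}{503} \approx -12.04$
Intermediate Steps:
$X{\left(m,s \right)} = 108$
$Q{\left(S \right)} = 4 + S^{2} + 75 S$ ($Q{\left(S \right)} = \left(S^{2} + 75 S\right) + 4 = 4 + S^{2} + 75 S$)
$\frac{-25295 - -1071}{Q{\left(20 \right)} + X{\left(134,-203 \right)}} = \frac{-25295 - -1071}{\left(4 + 20^{2} + 75 \cdot 20\right) + 108} = \frac{-25295 + 1071}{\left(4 + 400 + 1500\right) + 108} = - \frac{24224}{1904 + 108} = - \frac{24224}{2012} = \left(-24224\right) \frac{1}{2012} = - \frac{6056}{503}$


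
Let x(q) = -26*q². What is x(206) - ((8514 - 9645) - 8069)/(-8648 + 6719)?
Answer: -2128344344/1929 ≈ -1.1033e+6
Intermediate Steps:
x(206) - ((8514 - 9645) - 8069)/(-8648 + 6719) = -26*206² - ((8514 - 9645) - 8069)/(-8648 + 6719) = -26*42436 - (-1131 - 8069)/(-1929) = -1103336 - (-9200)*(-1)/1929 = -1103336 - 1*9200/1929 = -1103336 - 9200/1929 = -2128344344/1929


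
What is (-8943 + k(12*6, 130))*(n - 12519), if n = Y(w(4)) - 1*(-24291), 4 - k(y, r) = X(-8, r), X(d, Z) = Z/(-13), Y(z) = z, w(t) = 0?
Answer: -105112188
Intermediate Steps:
X(d, Z) = -Z/13 (X(d, Z) = Z*(-1/13) = -Z/13)
k(y, r) = 4 + r/13 (k(y, r) = 4 - (-1)*r/13 = 4 + r/13)
n = 24291 (n = 0 - 1*(-24291) = 0 + 24291 = 24291)
(-8943 + k(12*6, 130))*(n - 12519) = (-8943 + (4 + (1/13)*130))*(24291 - 12519) = (-8943 + (4 + 10))*11772 = (-8943 + 14)*11772 = -8929*11772 = -105112188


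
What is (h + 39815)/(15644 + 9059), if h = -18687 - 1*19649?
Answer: 1479/24703 ≈ 0.059871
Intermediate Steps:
h = -38336 (h = -18687 - 19649 = -38336)
(h + 39815)/(15644 + 9059) = (-38336 + 39815)/(15644 + 9059) = 1479/24703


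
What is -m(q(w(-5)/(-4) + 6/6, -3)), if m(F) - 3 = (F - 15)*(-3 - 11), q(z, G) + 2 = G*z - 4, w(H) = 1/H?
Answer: -3411/10 ≈ -341.10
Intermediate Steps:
w(H) = 1/H
q(z, G) = -6 + G*z (q(z, G) = -2 + (G*z - 4) = -2 + (-4 + G*z) = -6 + G*z)
m(F) = 213 - 14*F (m(F) = 3 + (F - 15)*(-3 - 11) = 3 + (-15 + F)*(-14) = 3 + (210 - 14*F) = 213 - 14*F)
-m(q(w(-5)/(-4) + 6/6, -3)) = -(213 - 14*(-6 - 3*(1/(-5*(-4)) + 6/6))) = -(213 - 14*(-6 - 3*(-⅕*(-¼) + 6*(⅙)))) = -(213 - 14*(-6 - 3*(1/20 + 1))) = -(213 - 14*(-6 - 3*21/20)) = -(213 - 14*(-6 - 63/20)) = -(213 - 14*(-183/20)) = -(213 + 1281/10) = -1*3411/10 = -3411/10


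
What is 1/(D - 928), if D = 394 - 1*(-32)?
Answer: -1/502 ≈ -0.0019920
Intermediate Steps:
D = 426 (D = 394 + 32 = 426)
1/(D - 928) = 1/(426 - 928) = 1/(-502) = -1/502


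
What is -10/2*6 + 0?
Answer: -30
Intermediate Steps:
-10/2*6 + 0 = -10*1/2*6 + 0 = -5*6 + 0 = -30 + 0 = -30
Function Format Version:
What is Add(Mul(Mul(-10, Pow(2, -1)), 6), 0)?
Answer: -30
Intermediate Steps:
Add(Mul(Mul(-10, Pow(2, -1)), 6), 0) = Add(Mul(Mul(-10, Rational(1, 2)), 6), 0) = Add(Mul(-5, 6), 0) = Add(-30, 0) = -30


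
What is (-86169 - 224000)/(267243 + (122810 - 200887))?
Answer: -310169/189166 ≈ -1.6397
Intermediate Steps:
(-86169 - 224000)/(267243 + (122810 - 200887)) = -310169/(267243 - 78077) = -310169/189166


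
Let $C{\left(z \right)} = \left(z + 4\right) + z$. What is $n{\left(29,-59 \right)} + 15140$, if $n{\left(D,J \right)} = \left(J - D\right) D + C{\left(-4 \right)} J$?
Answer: $12824$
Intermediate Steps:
$C{\left(z \right)} = 4 + 2 z$ ($C{\left(z \right)} = \left(4 + z\right) + z = 4 + 2 z$)
$n{\left(D,J \right)} = - 4 J + D \left(J - D\right)$ ($n{\left(D,J \right)} = \left(J - D\right) D + \left(4 + 2 \left(-4\right)\right) J = D \left(J - D\right) + \left(4 - 8\right) J = D \left(J - D\right) - 4 J = - 4 J + D \left(J - D\right)$)
$n{\left(29,-59 \right)} + 15140 = \left(- 29^{2} - -236 + 29 \left(-59\right)\right) + 15140 = \left(\left(-1\right) 841 + 236 - 1711\right) + 15140 = \left(-841 + 236 - 1711\right) + 15140 = -2316 + 15140 = 12824$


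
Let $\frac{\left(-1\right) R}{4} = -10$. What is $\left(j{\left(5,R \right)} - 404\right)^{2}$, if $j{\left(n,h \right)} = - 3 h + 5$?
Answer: $269361$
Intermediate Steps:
$R = 40$ ($R = \left(-4\right) \left(-10\right) = 40$)
$j{\left(n,h \right)} = 5 - 3 h$
$\left(j{\left(5,R \right)} - 404\right)^{2} = \left(\left(5 - 120\right) - 404\right)^{2} = \left(-115 - 404\right)^{2} = \left(-519\right)^{2} = 269361$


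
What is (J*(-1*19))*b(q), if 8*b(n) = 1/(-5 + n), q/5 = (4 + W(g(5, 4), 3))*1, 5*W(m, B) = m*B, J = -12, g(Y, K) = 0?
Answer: 19/10 ≈ 1.9000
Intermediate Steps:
W(m, B) = B*m/5 (W(m, B) = (m*B)/5 = (B*m)/5 = B*m/5)
q = 20 (q = 5*((4 + (1/5)*3*0)*1) = 5*((4 + 0)*1) = 5*(4*1) = 5*4 = 20)
b(n) = 1/(8*(-5 + n))
(J*(-1*19))*b(q) = (-(-12)*19)*(1/(8*(-5 + 20))) = (-12*(-19))*((1/8)/15) = 228*((1/8)*(1/15)) = 228*(1/120) = 19/10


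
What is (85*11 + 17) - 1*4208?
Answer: -3256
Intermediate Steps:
(85*11 + 17) - 1*4208 = (935 + 17) - 4208 = 952 - 4208 = -3256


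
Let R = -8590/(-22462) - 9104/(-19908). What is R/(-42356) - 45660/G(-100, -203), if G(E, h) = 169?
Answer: -108102800937474619/400117652602668 ≈ -270.18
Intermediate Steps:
R = 46937971/55896687 (R = -8590*(-1/22462) - 9104*(-1/19908) = 4295/11231 + 2276/4977 = 46937971/55896687 ≈ 0.83973)
R/(-42356) - 45660/G(-100, -203) = (46937971/55896687)/(-42356) - 45660/169 = (46937971/55896687)*(-1/42356) - 45660*1/169 = -46937971/2367560074572 - 45660/169 = -108102800937474619/400117652602668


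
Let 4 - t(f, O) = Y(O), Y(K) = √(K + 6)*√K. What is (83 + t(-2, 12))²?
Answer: 7785 - 1044*√6 ≈ 5227.7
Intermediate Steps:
Y(K) = √K*√(6 + K) (Y(K) = √(6 + K)*√K = √K*√(6 + K))
t(f, O) = 4 - √O*√(6 + O)
(83 + t(-2, 12))² = (83 + (4 - √12*√(6 + 12)))² = (83 + (4 - 2*√3*√18))² = (83 + (4 - 2*√3*3*√2))² = (83 + (4 - 6*√6))² = (87 - 6*√6)²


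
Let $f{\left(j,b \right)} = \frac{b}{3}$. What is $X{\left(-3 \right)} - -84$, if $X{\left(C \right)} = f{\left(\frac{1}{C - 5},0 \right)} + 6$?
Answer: $90$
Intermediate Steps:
$f{\left(j,b \right)} = \frac{b}{3}$ ($f{\left(j,b \right)} = b \frac{1}{3} = \frac{b}{3}$)
$X{\left(C \right)} = 6$ ($X{\left(C \right)} = \frac{1}{3} \cdot 0 + 6 = 0 + 6 = 6$)
$X{\left(-3 \right)} - -84 = 6 - -84 = 6 + 84 = 90$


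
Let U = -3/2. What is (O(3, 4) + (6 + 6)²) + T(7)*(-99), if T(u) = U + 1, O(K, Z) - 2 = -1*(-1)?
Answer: 393/2 ≈ 196.50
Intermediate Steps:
U = -3/2 (U = -3*½ = -3/2 ≈ -1.5000)
O(K, Z) = 3 (O(K, Z) = 2 - 1*(-1) = 2 + 1 = 3)
T(u) = -½ (T(u) = -3/2 + 1 = -½)
(O(3, 4) + (6 + 6)²) + T(7)*(-99) = (3 + (6 + 6)²) - ½*(-99) = (3 + 12²) + 99/2 = (3 + 144) + 99/2 = 147 + 99/2 = 393/2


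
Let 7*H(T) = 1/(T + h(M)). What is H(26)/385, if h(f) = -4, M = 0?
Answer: 1/59290 ≈ 1.6866e-5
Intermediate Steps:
H(T) = 1/(7*(-4 + T)) (H(T) = 1/(7*(T - 4)) = 1/(7*(-4 + T)))
H(26)/385 = (1/(7*(-4 + 26)))/385 = ((⅐)/22)*(1/385) = ((⅐)*(1/22))*(1/385) = (1/154)*(1/385) = 1/59290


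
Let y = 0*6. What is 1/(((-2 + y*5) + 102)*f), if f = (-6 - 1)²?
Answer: 1/4900 ≈ 0.00020408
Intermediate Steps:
y = 0
f = 49 (f = (-7)² = 49)
1/(((-2 + y*5) + 102)*f) = 1/(((-2 + 0*5) + 102)*49) = 1/(((-2 + 0) + 102)*49) = 1/((-2 + 102)*49) = 1/(100*49) = 1/4900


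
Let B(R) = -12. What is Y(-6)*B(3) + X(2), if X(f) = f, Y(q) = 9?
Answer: -106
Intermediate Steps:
Y(-6)*B(3) + X(2) = 9*(-12) + 2 = -108 + 2 = -106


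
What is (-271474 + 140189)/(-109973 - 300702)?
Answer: 26257/82135 ≈ 0.31968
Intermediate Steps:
(-271474 + 140189)/(-109973 - 300702) = -131285/(-410675) = -131285*(-1/410675) = 26257/82135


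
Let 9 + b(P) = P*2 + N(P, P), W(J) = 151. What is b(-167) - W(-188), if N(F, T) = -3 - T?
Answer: -330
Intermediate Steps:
b(P) = -12 + P (b(P) = -9 + (P*2 + (-3 - P)) = -9 + (2*P + (-3 - P)) = -9 + (-3 + P) = -12 + P)
b(-167) - W(-188) = (-12 - 167) - 1*151 = -179 - 151 = -330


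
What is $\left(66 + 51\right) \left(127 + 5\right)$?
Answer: $15444$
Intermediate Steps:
$\left(66 + 51\right) \left(127 + 5\right) = 117 \cdot 132 = 15444$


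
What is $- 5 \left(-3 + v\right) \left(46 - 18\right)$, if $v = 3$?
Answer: $0$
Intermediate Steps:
$- 5 \left(-3 + v\right) \left(46 - 18\right) = - 5 \left(-3 + 3\right) \left(46 - 18\right) = \left(-5\right) 0 \cdot 28 = 0 \cdot 28 = 0$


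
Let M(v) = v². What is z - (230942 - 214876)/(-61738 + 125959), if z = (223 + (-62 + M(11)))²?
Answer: 5107094738/64221 ≈ 79524.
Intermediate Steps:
z = 79524 (z = (223 + (-62 + 11²))² = (223 + (-62 + 121))² = (223 + 59)² = 282² = 79524)
z - (230942 - 214876)/(-61738 + 125959) = 79524 - (230942 - 214876)/(-61738 + 125959) = 79524 - 16066/64221 = 5107094738/64221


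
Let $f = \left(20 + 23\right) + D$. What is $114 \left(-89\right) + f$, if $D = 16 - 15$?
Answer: $-10102$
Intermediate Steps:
$D = 1$ ($D = 16 - 15 = 1$)
$f = 44$ ($f = \left(20 + 23\right) + 1 = 43 + 1 = 44$)
$114 \left(-89\right) + f = 114 \left(-89\right) + 44 = -10146 + 44 = -10102$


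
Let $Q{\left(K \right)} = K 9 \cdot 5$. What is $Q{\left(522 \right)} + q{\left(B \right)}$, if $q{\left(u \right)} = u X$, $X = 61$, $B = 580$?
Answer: $58870$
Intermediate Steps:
$q{\left(u \right)} = 61 u$ ($q{\left(u \right)} = u 61 = 61 u$)
$Q{\left(K \right)} = 45 K$ ($Q{\left(K \right)} = 9 K 5 = 45 K$)
$Q{\left(522 \right)} + q{\left(B \right)} = 45 \cdot 522 + 61 \cdot 580 = 23490 + 35380 = 58870$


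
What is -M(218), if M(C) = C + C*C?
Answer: -47742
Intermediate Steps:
M(C) = C + C²
-M(218) = -218*(1 + 218) = -218*219 = -1*47742 = -47742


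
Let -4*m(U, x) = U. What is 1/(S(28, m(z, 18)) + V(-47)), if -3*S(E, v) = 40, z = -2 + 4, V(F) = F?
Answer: -3/181 ≈ -0.016575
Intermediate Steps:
z = 2
m(U, x) = -U/4
S(E, v) = -40/3 (S(E, v) = -⅓*40 = -40/3)
1/(S(28, m(z, 18)) + V(-47)) = 1/(-40/3 - 47) = 1/(-181/3) = -3/181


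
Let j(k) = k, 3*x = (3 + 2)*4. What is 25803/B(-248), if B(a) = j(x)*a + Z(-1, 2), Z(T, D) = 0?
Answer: -77409/4960 ≈ -15.607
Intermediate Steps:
x = 20/3 (x = ((3 + 2)*4)/3 = (5*4)/3 = (⅓)*20 = 20/3 ≈ 6.6667)
B(a) = 20*a/3 (B(a) = 20*a/3 + 0 = 20*a/3)
25803/B(-248) = 25803/(((20/3)*(-248))) = 25803/(-4960/3) = 25803*(-3/4960) = -77409/4960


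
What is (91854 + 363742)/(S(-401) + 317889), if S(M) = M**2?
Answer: 227798/239345 ≈ 0.95176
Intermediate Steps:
(91854 + 363742)/(S(-401) + 317889) = (91854 + 363742)/((-401)**2 + 317889) = 455596/(160801 + 317889) = 455596/478690 = 455596*(1/478690) = 227798/239345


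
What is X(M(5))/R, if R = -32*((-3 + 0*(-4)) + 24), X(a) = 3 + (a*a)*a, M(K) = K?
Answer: -4/21 ≈ -0.19048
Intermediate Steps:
X(a) = 3 + a³ (X(a) = 3 + a²*a = 3 + a³)
R = -672 (R = -32*((-3 + 0) + 24) = -32*(-3 + 24) = -32*21 = -672)
X(M(5))/R = (3 + 5³)/(-672) = (3 + 125)*(-1/672) = 128*(-1/672) = -4/21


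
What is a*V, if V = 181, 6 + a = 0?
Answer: -1086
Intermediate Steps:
a = -6 (a = -6 + 0 = -6)
a*V = -6*181 = -1086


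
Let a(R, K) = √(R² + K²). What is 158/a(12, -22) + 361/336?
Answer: 361/336 + 79*√157/157 ≈ 7.3793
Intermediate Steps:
a(R, K) = √(K² + R²)
158/a(12, -22) + 361/336 = 158/(√((-22)² + 12²)) + 361/336 = 158/(√(484 + 144)) + 361*(1/336) = 158/(√628) + 361/336 = 158/((2*√157)) + 361/336 = 158*(√157/314) + 361/336 = 79*√157/157 + 361/336 = 361/336 + 79*√157/157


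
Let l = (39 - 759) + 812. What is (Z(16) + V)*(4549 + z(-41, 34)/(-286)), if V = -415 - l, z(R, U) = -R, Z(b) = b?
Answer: -638777743/286 ≈ -2.2335e+6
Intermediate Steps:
l = 92 (l = -720 + 812 = 92)
V = -507 (V = -415 - 1*92 = -415 - 92 = -507)
(Z(16) + V)*(4549 + z(-41, 34)/(-286)) = (16 - 507)*(4549 - 1*(-41)/(-286)) = -491*(4549 + 41*(-1/286)) = -491*(4549 - 41/286) = -491*1300973/286 = -638777743/286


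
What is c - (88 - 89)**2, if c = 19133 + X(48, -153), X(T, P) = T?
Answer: 19180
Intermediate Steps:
c = 19181 (c = 19133 + 48 = 19181)
c - (88 - 89)**2 = 19181 - (88 - 89)**2 = 19181 - 1*(-1)**2 = 19181 - 1*1 = 19181 - 1 = 19180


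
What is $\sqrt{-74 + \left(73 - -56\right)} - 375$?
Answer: $-375 + \sqrt{55} \approx -367.58$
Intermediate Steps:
$\sqrt{-74 + \left(73 - -56\right)} - 375 = \sqrt{-74 + \left(73 + 56\right)} - 375 = \sqrt{-74 + 129} - 375 = \sqrt{55} - 375 = -375 + \sqrt{55}$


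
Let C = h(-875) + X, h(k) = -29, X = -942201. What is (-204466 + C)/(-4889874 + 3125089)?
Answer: 1146696/1764785 ≈ 0.64977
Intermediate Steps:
C = -942230 (C = -29 - 942201 = -942230)
(-204466 + C)/(-4889874 + 3125089) = (-204466 - 942230)/(-4889874 + 3125089) = -1146696/(-1764785) = -1146696*(-1/1764785) = 1146696/1764785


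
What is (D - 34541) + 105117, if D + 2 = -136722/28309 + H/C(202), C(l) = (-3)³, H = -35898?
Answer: 18318429290/254781 ≈ 71899.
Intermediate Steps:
C(l) = -27
D = 337005434/254781 (D = -2 + (-136722/28309 - 35898/(-27)) = -2 + (-136722*1/28309 - 35898*(-1/27)) = -2 + (-136722/28309 + 11966/9) = -2 + 337514996/254781 = 337005434/254781 ≈ 1322.7)
(D - 34541) + 105117 = (337005434/254781 - 34541) + 105117 = -8463385087/254781 + 105117 = 18318429290/254781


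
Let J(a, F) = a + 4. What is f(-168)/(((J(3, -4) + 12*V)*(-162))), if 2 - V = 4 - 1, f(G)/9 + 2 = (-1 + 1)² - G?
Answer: 83/45 ≈ 1.8444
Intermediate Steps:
f(G) = -18 - 9*G (f(G) = -18 + 9*((-1 + 1)² - G) = -18 + 9*(0² - G) = -18 + 9*(0 - G) = -18 + 9*(-G) = -18 - 9*G)
V = -1 (V = 2 - (4 - 1) = 2 - 1*3 = 2 - 3 = -1)
J(a, F) = 4 + a
f(-168)/(((J(3, -4) + 12*V)*(-162))) = (-18 - 9*(-168))/((((4 + 3) + 12*(-1))*(-162))) = (-18 + 1512)/(((7 - 12)*(-162))) = 1494/((-5*(-162))) = 1494/810 = 1494*(1/810) = 83/45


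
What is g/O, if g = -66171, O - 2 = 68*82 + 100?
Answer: -66171/5678 ≈ -11.654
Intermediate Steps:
O = 5678 (O = 2 + (68*82 + 100) = 2 + (5576 + 100) = 2 + 5676 = 5678)
g/O = -66171/5678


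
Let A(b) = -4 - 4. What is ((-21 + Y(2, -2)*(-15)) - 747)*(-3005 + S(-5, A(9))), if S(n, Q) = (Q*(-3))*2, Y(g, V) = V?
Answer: 2182266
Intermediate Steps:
A(b) = -8
S(n, Q) = -6*Q (S(n, Q) = -3*Q*2 = -6*Q)
((-21 + Y(2, -2)*(-15)) - 747)*(-3005 + S(-5, A(9))) = ((-21 - 2*(-15)) - 747)*(-3005 - 6*(-8)) = ((-21 + 30) - 747)*(-3005 + 48) = (9 - 747)*(-2957) = -738*(-2957) = 2182266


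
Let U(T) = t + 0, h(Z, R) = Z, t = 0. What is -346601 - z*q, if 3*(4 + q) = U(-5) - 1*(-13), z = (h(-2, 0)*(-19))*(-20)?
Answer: -1039043/3 ≈ -3.4635e+5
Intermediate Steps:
U(T) = 0 (U(T) = 0 + 0 = 0)
z = -760 (z = -2*(-19)*(-20) = 38*(-20) = -760)
q = 1/3 (q = -4 + (0 - 1*(-13))/3 = -4 + (0 + 13)/3 = -4 + (1/3)*13 = -4 + 13/3 = 1/3 ≈ 0.33333)
-346601 - z*q = -346601 - (-760)/3 = -346601 - 1*(-760/3) = -346601 + 760/3 = -1039043/3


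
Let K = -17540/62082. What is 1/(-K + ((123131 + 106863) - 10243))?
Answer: 31041/6821299561 ≈ 4.5506e-6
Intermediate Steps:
K = -8770/31041 (K = -17540*1/62082 = -8770/31041 ≈ -0.28253)
1/(-K + ((123131 + 106863) - 10243)) = 1/(-1*(-8770/31041) + ((123131 + 106863) - 10243)) = 1/(8770/31041 + (229994 - 10243)) = 1/(8770/31041 + 219751) = 1/(6821299561/31041) = 31041/6821299561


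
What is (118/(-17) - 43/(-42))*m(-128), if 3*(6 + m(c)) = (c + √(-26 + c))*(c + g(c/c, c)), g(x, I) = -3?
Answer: -35384375/1071 + 553475*I*√154/2142 ≈ -33039.0 + 3206.6*I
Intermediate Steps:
m(c) = -6 + (-3 + c)*(c + √(-26 + c))/3 (m(c) = -6 + ((c + √(-26 + c))*(c - 3))/3 = -6 + ((c + √(-26 + c))*(-3 + c))/3 = -6 + ((-3 + c)*(c + √(-26 + c)))/3 = -6 + (-3 + c)*(c + √(-26 + c))/3)
(118/(-17) - 43/(-42))*m(-128) = (118/(-17) - 43/(-42))*(-6 - 1*(-128) - √(-26 - 128) + (⅓)*(-128)² + (⅓)*(-128)*√(-26 - 128)) = (118*(-1/17) - 43*(-1/42))*(-6 + 128 - √(-154) + (⅓)*16384 + (⅓)*(-128)*√(-154)) = (-118/17 + 43/42)*(-6 + 128 - I*√154 + 16384/3 + (⅓)*(-128)*(I*√154)) = -4225*(-6 + 128 - I*√154 + 16384/3 - 128*I*√154/3)/714 = -4225*(16750/3 - 131*I*√154/3)/714 = -35384375/1071 + 553475*I*√154/2142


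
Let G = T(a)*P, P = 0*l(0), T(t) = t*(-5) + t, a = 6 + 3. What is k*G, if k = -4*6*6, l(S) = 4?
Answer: 0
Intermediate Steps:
a = 9
T(t) = -4*t (T(t) = -5*t + t = -4*t)
P = 0 (P = 0*4 = 0)
k = -144 (k = -24*6 = -144)
G = 0 (G = -4*9*0 = -36*0 = 0)
k*G = -144*0 = 0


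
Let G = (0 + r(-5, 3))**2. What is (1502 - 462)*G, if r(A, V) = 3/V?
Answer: 1040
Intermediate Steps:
G = 1 (G = (0 + 3/3)**2 = (0 + 3*(1/3))**2 = (0 + 1)**2 = 1**2 = 1)
(1502 - 462)*G = (1502 - 462)*1 = 1040*1 = 1040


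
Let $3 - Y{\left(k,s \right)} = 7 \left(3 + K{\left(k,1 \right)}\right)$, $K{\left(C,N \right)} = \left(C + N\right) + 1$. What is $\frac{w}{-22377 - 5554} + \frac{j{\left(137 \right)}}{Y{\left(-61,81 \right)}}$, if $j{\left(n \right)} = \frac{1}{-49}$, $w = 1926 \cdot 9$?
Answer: $- \frac{335527501}{540604505} \approx -0.62065$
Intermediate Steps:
$K{\left(C,N \right)} = 1 + C + N$
$w = 17334$
$j{\left(n \right)} = - \frac{1}{49}$
$Y{\left(k,s \right)} = -32 - 7 k$ ($Y{\left(k,s \right)} = 3 - 7 \left(3 + \left(1 + k + 1\right)\right) = 3 - 7 \left(3 + \left(2 + k\right)\right) = 3 - 7 \left(5 + k\right) = 3 - \left(35 + 7 k\right) = -32 - 7 k$)
$\frac{w}{-22377 - 5554} + \frac{j{\left(137 \right)}}{Y{\left(-61,81 \right)}} = \frac{17334}{-22377 - 5554} - \frac{1}{49 \left(-32 - -427\right)} = \frac{17334}{-27931} - \frac{1}{49 \left(-32 + 427\right)} = 17334 \left(- \frac{1}{27931}\right) - \frac{1}{49 \cdot 395} = - \frac{17334}{27931} - \frac{1}{19355} = - \frac{335527501}{540604505}$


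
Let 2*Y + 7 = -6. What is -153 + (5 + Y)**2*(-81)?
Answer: -1341/4 ≈ -335.25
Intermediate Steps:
Y = -13/2 (Y = -7/2 + (1/2)*(-6) = -7/2 - 3 = -13/2 ≈ -6.5000)
-153 + (5 + Y)**2*(-81) = -153 + (5 - 13/2)**2*(-81) = -153 + (-3/2)**2*(-81) = -153 + (9/4)*(-81) = -153 - 729/4 = -1341/4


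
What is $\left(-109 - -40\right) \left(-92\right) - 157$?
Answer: $6191$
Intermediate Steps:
$\left(-109 - -40\right) \left(-92\right) - 157 = \left(-109 + 40\right) \left(-92\right) - 157 = \left(-69\right) \left(-92\right) - 157 = 6348 - 157 = 6191$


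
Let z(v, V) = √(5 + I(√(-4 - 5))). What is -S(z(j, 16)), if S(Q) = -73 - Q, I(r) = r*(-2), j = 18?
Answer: 73 + √(5 - 6*I) ≈ 75.531 - 1.1854*I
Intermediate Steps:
I(r) = -2*r
z(v, V) = √(5 - 6*I) (z(v, V) = √(5 - 2*√(-4 - 5)) = √(5 - 6*I))
-S(z(j, 16)) = -(-73 - √(5 - 6*I)) = 73 + √(5 - 6*I)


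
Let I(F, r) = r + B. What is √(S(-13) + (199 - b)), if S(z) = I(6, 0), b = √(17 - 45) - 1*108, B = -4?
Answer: √(303 - 2*I*√7) ≈ 17.408 - 0.152*I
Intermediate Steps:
b = -108 + 2*I*√7 (b = √(-28) - 108 = 2*I*√7 - 108 = -108 + 2*I*√7 ≈ -108.0 + 5.2915*I)
I(F, r) = -4 + r (I(F, r) = r - 4 = -4 + r)
S(z) = -4 (S(z) = -4 + 0 = -4)
√(S(-13) + (199 - b)) = √(-4 + (199 - (-108 + 2*I*√7))) = √(-4 + (199 + (108 - 2*I*√7))) = √(-4 + (307 - 2*I*√7)) = √(303 - 2*I*√7)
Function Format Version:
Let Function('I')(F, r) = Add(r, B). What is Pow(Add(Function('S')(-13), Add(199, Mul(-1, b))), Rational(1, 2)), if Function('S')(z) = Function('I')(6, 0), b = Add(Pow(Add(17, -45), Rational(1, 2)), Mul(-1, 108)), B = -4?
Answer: Pow(Add(303, Mul(-2, I, Pow(7, Rational(1, 2)))), Rational(1, 2)) ≈ Add(17.408, Mul(-0.1520, I))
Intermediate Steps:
b = Add(-108, Mul(2, I, Pow(7, Rational(1, 2)))) (b = Add(Pow(-28, Rational(1, 2)), -108) = Add(Mul(2, I, Pow(7, Rational(1, 2))), -108) = Add(-108, Mul(2, I, Pow(7, Rational(1, 2)))) ≈ Add(-108.00, Mul(5.2915, I)))
Function('I')(F, r) = Add(-4, r) (Function('I')(F, r) = Add(r, -4) = Add(-4, r))
Function('S')(z) = -4 (Function('S')(z) = Add(-4, 0) = -4)
Pow(Add(Function('S')(-13), Add(199, Mul(-1, b))), Rational(1, 2)) = Pow(Add(-4, Add(199, Mul(-1, Add(-108, Mul(2, I, Pow(7, Rational(1, 2))))))), Rational(1, 2)) = Pow(Add(-4, Add(199, Add(108, Mul(-2, I, Pow(7, Rational(1, 2)))))), Rational(1, 2)) = Pow(Add(-4, Add(307, Mul(-2, I, Pow(7, Rational(1, 2))))), Rational(1, 2)) = Pow(Add(303, Mul(-2, I, Pow(7, Rational(1, 2)))), Rational(1, 2))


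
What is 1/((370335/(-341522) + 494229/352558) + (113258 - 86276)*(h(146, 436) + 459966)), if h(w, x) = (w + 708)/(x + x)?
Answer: 6562144073542/81441648215186518360923 ≈ 8.0575e-11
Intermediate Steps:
h(w, x) = (708 + w)/(2*x) (h(w, x) = (708 + w)/((2*x)) = (708 + w)*(1/(2*x)) = (708 + w)/(2*x))
1/((370335/(-341522) + 494229/352558) + (113258 - 86276)*(h(146, 436) + 459966)) = 1/((370335/(-341522) + 494229/352558) + (113258 - 86276)*((½)*(708 + 146)/436 + 459966)) = 1/((370335*(-1/341522) + 494229*(1/352558)) + 26982*((½)*(1/436)*854 + 459966)) = 1/((-370335/341522 + 494229/352558) + 26982*(427/436 + 459966)) = 1/(9556377402/30101578319 + 26982*(200545603/436)) = 1/(9556377402/30101578319 + 2705560730073/218) = 1/(81441648215186518360923/6562144073542) = 6562144073542/81441648215186518360923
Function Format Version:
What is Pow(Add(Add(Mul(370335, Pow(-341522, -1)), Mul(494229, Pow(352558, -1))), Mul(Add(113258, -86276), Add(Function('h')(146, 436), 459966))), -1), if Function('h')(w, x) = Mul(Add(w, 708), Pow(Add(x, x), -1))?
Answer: Rational(6562144073542, 81441648215186518360923) ≈ 8.0575e-11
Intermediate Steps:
Function('h')(w, x) = Mul(Rational(1, 2), Pow(x, -1), Add(708, w)) (Function('h')(w, x) = Mul(Add(708, w), Pow(Mul(2, x), -1)) = Mul(Add(708, w), Mul(Rational(1, 2), Pow(x, -1))) = Mul(Rational(1, 2), Pow(x, -1), Add(708, w)))
Pow(Add(Add(Mul(370335, Pow(-341522, -1)), Mul(494229, Pow(352558, -1))), Mul(Add(113258, -86276), Add(Function('h')(146, 436), 459966))), -1) = Pow(Add(Add(Mul(370335, Pow(-341522, -1)), Mul(494229, Pow(352558, -1))), Mul(Add(113258, -86276), Add(Mul(Rational(1, 2), Pow(436, -1), Add(708, 146)), 459966))), -1) = Pow(Add(Add(Mul(370335, Rational(-1, 341522)), Mul(494229, Rational(1, 352558))), Mul(26982, Add(Mul(Rational(1, 2), Rational(1, 436), 854), 459966))), -1) = Pow(Add(Add(Rational(-370335, 341522), Rational(494229, 352558)), Mul(26982, Add(Rational(427, 436), 459966))), -1) = Pow(Add(Rational(9556377402, 30101578319), Mul(26982, Rational(200545603, 436))), -1) = Pow(Add(Rational(9556377402, 30101578319), Rational(2705560730073, 218)), -1) = Pow(Rational(81441648215186518360923, 6562144073542), -1) = Rational(6562144073542, 81441648215186518360923)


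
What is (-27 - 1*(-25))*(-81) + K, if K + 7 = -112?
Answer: 43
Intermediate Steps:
K = -119 (K = -7 - 112 = -119)
(-27 - 1*(-25))*(-81) + K = (-27 - 1*(-25))*(-81) - 119 = (-27 + 25)*(-81) - 119 = -2*(-81) - 119 = 162 - 119 = 43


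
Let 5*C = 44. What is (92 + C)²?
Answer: 254016/25 ≈ 10161.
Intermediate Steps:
C = 44/5 (C = (⅕)*44 = 44/5 ≈ 8.8000)
(92 + C)² = (92 + 44/5)² = (504/5)² = 254016/25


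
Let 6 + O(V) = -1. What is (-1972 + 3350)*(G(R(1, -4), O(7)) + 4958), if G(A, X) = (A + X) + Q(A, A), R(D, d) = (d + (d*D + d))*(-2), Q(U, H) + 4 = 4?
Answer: 6855550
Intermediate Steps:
O(V) = -7 (O(V) = -6 - 1 = -7)
Q(U, H) = 0 (Q(U, H) = -4 + 4 = 0)
R(D, d) = -4*d - 2*D*d (R(D, d) = (d + (D*d + d))*(-2) = (d + (d + D*d))*(-2) = (2*d + D*d)*(-2) = -4*d - 2*D*d)
G(A, X) = A + X (G(A, X) = (A + X) + 0 = A + X)
(-1972 + 3350)*(G(R(1, -4), O(7)) + 4958) = (-1972 + 3350)*((-2*(-4)*(2 + 1) - 7) + 4958) = 1378*((-2*(-4)*3 - 7) + 4958) = 1378*((24 - 7) + 4958) = 1378*(17 + 4958) = 1378*4975 = 6855550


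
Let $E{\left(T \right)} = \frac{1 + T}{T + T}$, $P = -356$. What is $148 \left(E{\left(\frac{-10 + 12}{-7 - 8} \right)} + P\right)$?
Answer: $-53169$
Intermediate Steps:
$E{\left(T \right)} = \frac{1 + T}{2 T}$
$148 \left(E{\left(\frac{-10 + 12}{-7 - 8} \right)} + P\right) = 148 \left(\frac{1 + \frac{-10 + 12}{-7 - 8}}{2 \frac{-10 + 12}{-7 - 8}} - 356\right) = 148 \left(\frac{1 + \frac{2}{-15}}{2 \frac{2}{-15}} - 356\right) = 148 \left(\frac{1 + 2 \left(- \frac{1}{15}\right)}{2 \cdot 2 \left(- \frac{1}{15}\right)} - 356\right) = 148 \left(\frac{1 - \frac{2}{15}}{2 \left(- \frac{2}{15}\right)} - 356\right) = 148 \left(\frac{1}{2} \left(- \frac{15}{2}\right) \frac{13}{15} - 356\right) = 148 \left(- \frac{13}{4} - 356\right) = 148 \left(- \frac{1437}{4}\right) = -53169$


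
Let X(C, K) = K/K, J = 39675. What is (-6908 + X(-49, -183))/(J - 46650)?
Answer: 6907/6975 ≈ 0.99025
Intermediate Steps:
X(C, K) = 1
(-6908 + X(-49, -183))/(J - 46650) = (-6908 + 1)/(39675 - 46650) = -6907/(-6975) = -6907*(-1/6975) = 6907/6975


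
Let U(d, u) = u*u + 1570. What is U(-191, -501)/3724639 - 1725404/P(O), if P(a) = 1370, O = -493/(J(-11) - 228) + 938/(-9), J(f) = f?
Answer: -3213080503443/2551377715 ≈ -1259.4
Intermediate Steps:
U(d, u) = 1570 + u² (U(d, u) = u² + 1570 = 1570 + u²)
O = -219745/2151 (O = -493/(-11 - 228) + 938/(-9) = -493/(-239) + 938*(-⅑) = -493*(-1/239) - 938/9 = 493/239 - 938/9 = -219745/2151 ≈ -102.16)
U(-191, -501)/3724639 - 1725404/P(O) = (1570 + (-501)²)/3724639 - 1725404/1370 = (1570 + 251001)*(1/3724639) - 1725404*1/1370 = 252571*(1/3724639) - 862702/685 = 252571/3724639 - 862702/685 = -3213080503443/2551377715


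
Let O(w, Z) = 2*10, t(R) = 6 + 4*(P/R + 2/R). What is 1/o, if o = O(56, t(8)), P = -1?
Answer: 1/20 ≈ 0.050000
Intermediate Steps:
t(R) = 6 + 4/R (t(R) = 6 + 4*(-1/R + 2/R) = 6 + 4/R)
O(w, Z) = 20
o = 20
1/o = 1/20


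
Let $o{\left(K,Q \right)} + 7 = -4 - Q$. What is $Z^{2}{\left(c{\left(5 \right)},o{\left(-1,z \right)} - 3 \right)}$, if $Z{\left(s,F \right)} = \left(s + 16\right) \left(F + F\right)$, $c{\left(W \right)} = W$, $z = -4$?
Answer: $176400$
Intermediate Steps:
$o{\left(K,Q \right)} = -11 - Q$ ($o{\left(K,Q \right)} = -7 - \left(4 + Q\right) = -11 - Q$)
$Z{\left(s,F \right)} = 2 F \left(16 + s\right)$ ($Z{\left(s,F \right)} = \left(16 + s\right) 2 F = 2 F \left(16 + s\right)$)
$Z^{2}{\left(c{\left(5 \right)},o{\left(-1,z \right)} - 3 \right)} = \left(2 \left(\left(-11 - -4\right) - 3\right) \left(16 + 5\right)\right)^{2} = \left(2 \left(\left(-11 + 4\right) - 3\right) 21\right)^{2} = \left(2 \left(-7 - 3\right) 21\right)^{2} = \left(2 \left(-10\right) 21\right)^{2} = \left(-420\right)^{2} = 176400$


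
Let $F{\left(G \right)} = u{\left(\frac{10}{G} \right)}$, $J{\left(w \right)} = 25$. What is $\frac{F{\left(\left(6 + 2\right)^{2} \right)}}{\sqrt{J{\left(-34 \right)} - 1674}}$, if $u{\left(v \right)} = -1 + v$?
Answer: $\frac{27 i \sqrt{1649}}{52768} \approx 0.020778 i$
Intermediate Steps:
$F{\left(G \right)} = -1 + \frac{10}{G}$
$\frac{F{\left(\left(6 + 2\right)^{2} \right)}}{\sqrt{J{\left(-34 \right)} - 1674}} = \frac{\frac{1}{\left(6 + 2\right)^{2}} \left(10 - \left(6 + 2\right)^{2}\right)}{\sqrt{25 - 1674}} = \frac{\frac{1}{8^{2}} \left(10 - 8^{2}\right)}{\sqrt{-1649}} = \frac{\frac{1}{64} \left(10 - 64\right)}{i \sqrt{1649}} = \frac{10 - 64}{64} \left(- \frac{i \sqrt{1649}}{1649}\right) = \frac{1}{64} \left(-54\right) \left(- \frac{i \sqrt{1649}}{1649}\right) = - \frac{27 \left(- \frac{i \sqrt{1649}}{1649}\right)}{32} = \frac{27 i \sqrt{1649}}{52768}$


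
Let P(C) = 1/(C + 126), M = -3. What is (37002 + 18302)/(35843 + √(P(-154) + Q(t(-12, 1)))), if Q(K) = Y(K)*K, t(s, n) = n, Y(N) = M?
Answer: 1790429536/1160392847 - 3568*I*√595/1160392847 ≈ 1.543 - 7.5003e-5*I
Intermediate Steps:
Y(N) = -3
P(C) = 1/(126 + C)
Q(K) = -3*K
(37002 + 18302)/(35843 + √(P(-154) + Q(t(-12, 1)))) = (37002 + 18302)/(35843 + √(1/(126 - 154) - 3*1)) = 55304/(35843 + √(1/(-28) - 3)) = 55304/(35843 + √(-1/28 - 3)) = 55304/(35843 + √(-85/28)) = 55304/(35843 + I*√595/14)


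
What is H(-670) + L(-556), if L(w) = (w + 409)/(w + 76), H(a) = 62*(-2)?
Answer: -19791/160 ≈ -123.69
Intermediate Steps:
H(a) = -124
L(w) = (409 + w)/(76 + w)
H(-670) + L(-556) = -124 + (409 - 556)/(76 - 556) = -124 - 147/(-480) = -124 - 1/480*(-147) = -124 + 49/160 = -19791/160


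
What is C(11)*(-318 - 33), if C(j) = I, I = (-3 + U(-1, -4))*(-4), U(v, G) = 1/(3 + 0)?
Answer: -3744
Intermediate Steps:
U(v, G) = ⅓ (U(v, G) = 1/3 = ⅓)
I = 32/3 (I = (-3 + ⅓)*(-4) = -8/3*(-4) = 32/3 ≈ 10.667)
C(j) = 32/3
C(11)*(-318 - 33) = 32*(-318 - 33)/3 = (32/3)*(-351) = -3744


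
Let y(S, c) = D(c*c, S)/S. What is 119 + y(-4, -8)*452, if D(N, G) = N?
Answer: -7113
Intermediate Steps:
y(S, c) = c**2/S (y(S, c) = (c*c)/S = c**2/S)
119 + y(-4, -8)*452 = 119 + ((-8)**2/(-4))*452 = 119 - 1/4*64*452 = 119 - 16*452 = 119 - 7232 = -7113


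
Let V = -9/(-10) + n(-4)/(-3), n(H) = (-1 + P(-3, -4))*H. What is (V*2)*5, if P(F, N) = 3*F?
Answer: -373/3 ≈ -124.33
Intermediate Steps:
n(H) = -10*H (n(H) = (-1 + 3*(-3))*H = (-1 - 9)*H = -10*H)
V = -373/30 (V = -9/(-10) - 10*(-4)/(-3) = -9*(-1/10) + 40*(-1/3) = 9/10 - 40/3 = -373/30 ≈ -12.433)
(V*2)*5 = -373/30*2*5 = -373/15*5 = -373/3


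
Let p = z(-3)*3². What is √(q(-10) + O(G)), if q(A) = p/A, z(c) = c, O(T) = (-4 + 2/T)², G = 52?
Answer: √310855/130 ≈ 4.2888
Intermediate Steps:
p = -27 (p = -3*3² = -3*9 = -27)
q(A) = -27/A
√(q(-10) + O(G)) = √(-27/(-10) + 4*(-1 + 2*52)²/52²) = √(-27*(-⅒) + 4*(1/2704)*(-1 + 104)²) = √(27/10 + 4*(1/2704)*103²) = √(27/10 + 4*(1/2704)*10609) = √(27/10 + 10609/676) = √(62171/3380) = √310855/130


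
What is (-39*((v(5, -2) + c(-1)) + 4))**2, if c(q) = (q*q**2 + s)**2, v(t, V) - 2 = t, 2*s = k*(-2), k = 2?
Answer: 608400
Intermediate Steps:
s = -2 (s = (2*(-2))/2 = (1/2)*(-4) = -2)
v(t, V) = 2 + t
c(q) = (-2 + q**3)**2 (c(q) = (q*q**2 - 2)**2 = (q**3 - 2)**2 = (-2 + q**3)**2)
(-39*((v(5, -2) + c(-1)) + 4))**2 = (-39*(((2 + 5) + (-2 + (-1)**3)**2) + 4))**2 = (-39*((7 + (-2 - 1)**2) + 4))**2 = (-39*((7 + (-3)**2) + 4))**2 = (-39*((7 + 9) + 4))**2 = (-39*(16 + 4))**2 = (-39*20)**2 = (-780)**2 = 608400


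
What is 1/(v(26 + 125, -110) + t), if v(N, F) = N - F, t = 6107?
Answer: 1/6368 ≈ 0.00015704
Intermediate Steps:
1/(v(26 + 125, -110) + t) = 1/(((26 + 125) - 1*(-110)) + 6107) = 1/((151 + 110) + 6107) = 1/(261 + 6107) = 1/6368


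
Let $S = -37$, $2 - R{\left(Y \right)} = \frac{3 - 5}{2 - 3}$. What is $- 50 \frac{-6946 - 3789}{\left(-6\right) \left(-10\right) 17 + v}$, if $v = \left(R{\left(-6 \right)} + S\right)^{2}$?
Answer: $\frac{536750}{2389} \approx 224.68$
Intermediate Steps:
$R{\left(Y \right)} = 0$ ($R{\left(Y \right)} = 2 - \frac{3 - 5}{2 - 3} = 2 - - \frac{2}{-1} = 2 - \left(-2\right) \left(-1\right) = 2 - 2 = 0$)
$v = 1369$ ($v = \left(0 - 37\right)^{2} = \left(-37\right)^{2} = 1369$)
$- 50 \frac{-6946 - 3789}{\left(-6\right) \left(-10\right) 17 + v} = - 50 \frac{-6946 - 3789}{\left(-6\right) \left(-10\right) 17 + 1369} = - 50 \left(- \frac{10735}{60 \cdot 17 + 1369}\right) = - 50 \left(- \frac{10735}{1020 + 1369}\right) = - 50 \left(- \frac{10735}{2389}\right) = - 50 \left(\left(-10735\right) \frac{1}{2389}\right) = \left(-50\right) \left(- \frac{10735}{2389}\right) = \frac{536750}{2389}$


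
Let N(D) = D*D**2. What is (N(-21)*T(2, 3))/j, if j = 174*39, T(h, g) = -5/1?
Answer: 5145/754 ≈ 6.8236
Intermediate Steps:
T(h, g) = -5 (T(h, g) = -5*1 = -5)
N(D) = D**3
j = 6786
(N(-21)*T(2, 3))/j = ((-21)**3*(-5))/6786 = -9261*(-5)*(1/6786) = 46305*(1/6786) = 5145/754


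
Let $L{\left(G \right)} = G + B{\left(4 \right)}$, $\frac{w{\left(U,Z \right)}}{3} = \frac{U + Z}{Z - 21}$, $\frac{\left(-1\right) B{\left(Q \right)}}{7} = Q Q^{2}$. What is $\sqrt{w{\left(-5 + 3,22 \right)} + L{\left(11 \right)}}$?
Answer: $i \sqrt{377} \approx 19.417 i$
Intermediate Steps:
$B{\left(Q \right)} = - 7 Q^{3}$ ($B{\left(Q \right)} = - 7 Q Q^{2} = - 7 Q^{3}$)
$w{\left(U,Z \right)} = \frac{3 \left(U + Z\right)}{-21 + Z}$ ($w{\left(U,Z \right)} = 3 \frac{U + Z}{Z - 21} = 3 \frac{U + Z}{-21 + Z} = \frac{3 \left(U + Z\right)}{-21 + Z}$)
$L{\left(G \right)} = -448 + G$ ($L{\left(G \right)} = G - 7 \cdot 4^{3} = G - 448 = -448 + G$)
$\sqrt{w{\left(-5 + 3,22 \right)} + L{\left(11 \right)}} = \sqrt{\frac{3 \left(\left(-5 + 3\right) + 22\right)}{-21 + 22} + \left(-448 + 11\right)} = \sqrt{\frac{3 \left(-2 + 22\right)}{1} - 437} = \sqrt{3 \cdot 1 \cdot 20 - 437} = \sqrt{60 - 437} = \sqrt{-377} = i \sqrt{377}$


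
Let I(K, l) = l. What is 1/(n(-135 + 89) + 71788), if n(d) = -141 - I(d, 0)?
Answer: 1/71647 ≈ 1.3957e-5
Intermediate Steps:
n(d) = -141 (n(d) = -141 - 1*0 = -141 + 0 = -141)
1/(n(-135 + 89) + 71788) = 1/(-141 + 71788) = 1/71647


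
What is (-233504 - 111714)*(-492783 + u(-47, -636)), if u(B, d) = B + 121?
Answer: 170092015562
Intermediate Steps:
u(B, d) = 121 + B
(-233504 - 111714)*(-492783 + u(-47, -636)) = (-233504 - 111714)*(-492783 + (121 - 47)) = -345218*(-492783 + 74) = -345218*(-492709) = 170092015562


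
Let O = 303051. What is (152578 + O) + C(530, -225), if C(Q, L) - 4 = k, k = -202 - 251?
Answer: 455180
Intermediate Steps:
k = -453
C(Q, L) = -449 (C(Q, L) = 4 - 453 = -449)
(152578 + O) + C(530, -225) = (152578 + 303051) - 449 = 455629 - 449 = 455180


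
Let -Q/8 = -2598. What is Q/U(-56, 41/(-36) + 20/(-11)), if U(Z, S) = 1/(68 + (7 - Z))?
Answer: 2722704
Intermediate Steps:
Q = 20784 (Q = -8*(-2598) = 20784)
U(Z, S) = 1/(75 - Z)
Q/U(-56, 41/(-36) + 20/(-11)) = 20784/((-1/(-75 - 56))) = 20784/((-1/(-131))) = 20784/((-1*(-1/131))) = 20784/(1/131) = 20784*131 = 2722704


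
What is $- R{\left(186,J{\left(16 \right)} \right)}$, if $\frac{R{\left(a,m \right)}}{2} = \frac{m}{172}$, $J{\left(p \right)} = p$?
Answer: $- \frac{8}{43} \approx -0.18605$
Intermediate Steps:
$R{\left(a,m \right)} = \frac{m}{86}$ ($R{\left(a,m \right)} = 2 \frac{m}{172} = \frac{m}{86}$)
$- R{\left(186,J{\left(16 \right)} \right)} = - \frac{16}{86} = \left(-1\right) \frac{8}{43} = - \frac{8}{43}$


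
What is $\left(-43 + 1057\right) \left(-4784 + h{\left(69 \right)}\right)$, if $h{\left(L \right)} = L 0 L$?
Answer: $-4850976$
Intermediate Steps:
$h{\left(L \right)} = 0$ ($h{\left(L \right)} = 0 L = 0$)
$\left(-43 + 1057\right) \left(-4784 + h{\left(69 \right)}\right) = \left(-43 + 1057\right) \left(-4784 + 0\right) = 1014 \left(-4784\right) = -4850976$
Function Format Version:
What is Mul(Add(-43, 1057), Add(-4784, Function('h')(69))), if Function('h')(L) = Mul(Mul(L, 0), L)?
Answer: -4850976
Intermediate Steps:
Function('h')(L) = 0 (Function('h')(L) = Mul(0, L) = 0)
Mul(Add(-43, 1057), Add(-4784, Function('h')(69))) = Mul(Add(-43, 1057), Add(-4784, 0)) = Mul(1014, -4784) = -4850976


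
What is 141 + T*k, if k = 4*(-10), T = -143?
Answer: 5861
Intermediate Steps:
k = -40
141 + T*k = 141 - 143*(-40) = 141 + 5720 = 5861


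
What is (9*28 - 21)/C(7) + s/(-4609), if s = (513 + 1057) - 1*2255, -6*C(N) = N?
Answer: -911897/4609 ≈ -197.85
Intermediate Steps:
C(N) = -N/6
s = -685 (s = 1570 - 2255 = -685)
(9*28 - 21)/C(7) + s/(-4609) = (9*28 - 21)/((-⅙*7)) - 685/(-4609) = (252 - 21)/(-7/6) - 685*(-1/4609) = 231*(-6/7) + 685/4609 = -198 + 685/4609 = -911897/4609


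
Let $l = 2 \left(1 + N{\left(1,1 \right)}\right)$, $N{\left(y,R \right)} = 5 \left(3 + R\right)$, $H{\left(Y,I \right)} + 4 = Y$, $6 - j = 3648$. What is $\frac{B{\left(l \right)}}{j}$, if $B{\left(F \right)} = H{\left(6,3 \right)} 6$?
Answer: $- \frac{2}{607} \approx -0.0032949$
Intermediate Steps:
$j = -3642$ ($j = 6 - 3648 = -3642$)
$H{\left(Y,I \right)} = -4 + Y$
$N{\left(y,R \right)} = 15 + 5 R$
$l = 42$ ($l = 2 \left(1 + \left(15 + 5 \cdot 1\right)\right) = 2 \left(1 + \left(15 + 5\right)\right) = 2 \left(1 + 20\right) = 2 \cdot 21 = 42$)
$B{\left(F \right)} = 12$ ($B{\left(F \right)} = \left(-4 + 6\right) 6 = 2 \cdot 6 = 12$)
$\frac{B{\left(l \right)}}{j} = \frac{12}{-3642} = 12 \left(- \frac{1}{3642}\right) = - \frac{2}{607}$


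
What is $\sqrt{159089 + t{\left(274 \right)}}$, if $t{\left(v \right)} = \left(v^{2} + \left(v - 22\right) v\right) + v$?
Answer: $\sqrt{303487} \approx 550.9$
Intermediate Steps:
$t{\left(v \right)} = v + v^{2} + v \left(-22 + v\right)$ ($t{\left(v \right)} = \left(v^{2} + \left(-22 + v\right) v\right) + v = \left(v^{2} + v \left(-22 + v\right)\right) + v = v + v^{2} + v \left(-22 + v\right)$)
$\sqrt{159089 + t{\left(274 \right)}} = \sqrt{159089 + 274 \left(-21 + 2 \cdot 274\right)} = \sqrt{159089 + 274 \left(-21 + 548\right)} = \sqrt{159089 + 274 \cdot 527} = \sqrt{159089 + 144398} = \sqrt{303487}$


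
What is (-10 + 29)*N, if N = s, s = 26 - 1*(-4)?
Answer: 570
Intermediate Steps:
s = 30 (s = 26 + 4 = 30)
N = 30
(-10 + 29)*N = (-10 + 29)*30 = 19*30 = 570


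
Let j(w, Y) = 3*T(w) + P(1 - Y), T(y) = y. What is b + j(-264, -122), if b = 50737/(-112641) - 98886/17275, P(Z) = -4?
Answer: -1560930226501/1945873275 ≈ -802.17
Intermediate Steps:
j(w, Y) = -4 + 3*w (j(w, Y) = 3*w - 4 = -4 + 3*w)
b = -12015099601/1945873275 (b = 50737*(-1/112641) - 98886*1/17275 = -50737/112641 - 98886/17275 = -12015099601/1945873275 ≈ -6.1747)
b + j(-264, -122) = -12015099601/1945873275 + (-4 + 3*(-264)) = -12015099601/1945873275 + (-4 - 792) = -12015099601/1945873275 - 796 = -1560930226501/1945873275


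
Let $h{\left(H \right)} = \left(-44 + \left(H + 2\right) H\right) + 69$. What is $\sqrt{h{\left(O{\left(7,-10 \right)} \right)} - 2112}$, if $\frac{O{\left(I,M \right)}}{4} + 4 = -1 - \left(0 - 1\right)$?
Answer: $9 i \sqrt{23} \approx 43.162 i$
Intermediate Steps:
$O{\left(I,M \right)} = -16$ ($O{\left(I,M \right)} = -16 + 4 \left(-1 - \left(0 - 1\right)\right) = -16 + 4 \left(-1 - -1\right) = -16 + 4 \left(-1 + 1\right) = -16 + 4 \cdot 0 = -16 + 0 = -16$)
$h{\left(H \right)} = 25 + H \left(2 + H\right)$ ($h{\left(H \right)} = \left(-44 + \left(2 + H\right) H\right) + 69 = \left(-44 + H \left(2 + H\right)\right) + 69 = 25 + H \left(2 + H\right)$)
$\sqrt{h{\left(O{\left(7,-10 \right)} \right)} - 2112} = \sqrt{\left(25 + \left(-16\right)^{2} + 2 \left(-16\right)\right) - 2112} = \sqrt{\left(25 + 256 - 32\right) - 2112} = \sqrt{249 - 2112} = \sqrt{-1863} = 9 i \sqrt{23}$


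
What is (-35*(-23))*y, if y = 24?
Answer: 19320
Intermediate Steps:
(-35*(-23))*y = -35*(-23)*24 = 805*24 = 19320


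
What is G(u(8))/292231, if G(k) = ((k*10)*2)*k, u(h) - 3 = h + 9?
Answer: 8000/292231 ≈ 0.027376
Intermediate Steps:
u(h) = 12 + h (u(h) = 3 + (h + 9) = 3 + (9 + h) = 12 + h)
G(k) = 20*k² (G(k) = ((10*k)*2)*k = (20*k)*k = 20*k²)
G(u(8))/292231 = (20*(12 + 8)²)/292231 = (20*20²)*(1/292231) = (20*400)*(1/292231) = 8000*(1/292231) = 8000/292231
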